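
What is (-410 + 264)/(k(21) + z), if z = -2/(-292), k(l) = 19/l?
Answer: -447636/2795 ≈ -160.16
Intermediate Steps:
z = 1/146 (z = -2*(-1/292) = 1/146 ≈ 0.0068493)
(-410 + 264)/(k(21) + z) = (-410 + 264)/(19/21 + 1/146) = -146/(19*(1/21) + 1/146) = -146/(19/21 + 1/146) = -146/2795/3066 = -146*3066/2795 = -447636/2795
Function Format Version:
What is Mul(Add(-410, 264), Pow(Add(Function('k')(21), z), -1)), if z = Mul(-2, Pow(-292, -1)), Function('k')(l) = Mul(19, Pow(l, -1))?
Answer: Rational(-447636, 2795) ≈ -160.16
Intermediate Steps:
z = Rational(1, 146) (z = Mul(-2, Rational(-1, 292)) = Rational(1, 146) ≈ 0.0068493)
Mul(Add(-410, 264), Pow(Add(Function('k')(21), z), -1)) = Mul(Add(-410, 264), Pow(Add(Mul(19, Pow(21, -1)), Rational(1, 146)), -1)) = Mul(-146, Pow(Add(Mul(19, Rational(1, 21)), Rational(1, 146)), -1)) = Mul(-146, Pow(Add(Rational(19, 21), Rational(1, 146)), -1)) = Mul(-146, Pow(Rational(2795, 3066), -1)) = Mul(-146, Rational(3066, 2795)) = Rational(-447636, 2795)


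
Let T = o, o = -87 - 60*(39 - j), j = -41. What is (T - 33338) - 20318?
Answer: -58543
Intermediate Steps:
o = -4887 (o = -87 - 60*(39 - 1*(-41)) = -87 - 60*(39 + 41) = -87 - 60*80 = -87 - 4800 = -4887)
T = -4887
(T - 33338) - 20318 = (-4887 - 33338) - 20318 = -38225 - 20318 = -58543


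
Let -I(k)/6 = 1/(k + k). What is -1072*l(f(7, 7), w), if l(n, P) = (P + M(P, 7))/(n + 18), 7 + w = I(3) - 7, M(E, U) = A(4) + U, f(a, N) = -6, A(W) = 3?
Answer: 1340/3 ≈ 446.67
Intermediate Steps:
I(k) = -3/k (I(k) = -6/(k + k) = -6*1/(2*k) = -3/k)
M(E, U) = 3 + U
w = -15 (w = -7 + (-3/3 - 7) = -7 + (-3*1/3 - 7) = -7 + (-1 - 7) = -7 - 8 = -15)
l(n, P) = (10 + P)/(18 + n) (l(n, P) = (P + (3 + 7))/(n + 18) = (P + 10)/(18 + n) = (10 + P)/(18 + n))
-1072*l(f(7, 7), w) = -1072*(10 - 15)/(18 - 6) = -1072*(-5)/12 = -268*(-5)/3 = -1072*(-5/12) = 1340/3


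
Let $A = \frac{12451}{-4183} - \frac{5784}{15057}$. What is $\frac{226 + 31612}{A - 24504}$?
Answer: $- \frac{668422158726}{514519220801} \approx -1.2991$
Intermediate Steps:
$A = - \frac{70556393}{20994477}$ ($A = 12451 \left(- \frac{1}{4183}\right) - \frac{1928}{5019} = - \frac{12451}{4183} - \frac{1928}{5019} = - \frac{70556393}{20994477} \approx -3.3607$)
$\frac{226 + 31612}{A - 24504} = \frac{226 + 31612}{- \frac{70556393}{20994477} - 24504} = \frac{31838}{- \frac{514519220801}{20994477}} = 31838 \left(- \frac{20994477}{514519220801}\right) = - \frac{668422158726}{514519220801}$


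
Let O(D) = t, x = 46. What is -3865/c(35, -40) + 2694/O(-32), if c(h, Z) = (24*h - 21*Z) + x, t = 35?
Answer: 4514569/60410 ≈ 74.732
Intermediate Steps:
O(D) = 35
c(h, Z) = 46 - 21*Z + 24*h (c(h, Z) = (24*h - 21*Z) + 46 = (-21*Z + 24*h) + 46 = 46 - 21*Z + 24*h)
-3865/c(35, -40) + 2694/O(-32) = -3865/(46 - 21*(-40) + 24*35) + 2694/35 = -3865/(46 + 840 + 840) + 2694*(1/35) = -3865/1726 + 2694/35 = 4514569/60410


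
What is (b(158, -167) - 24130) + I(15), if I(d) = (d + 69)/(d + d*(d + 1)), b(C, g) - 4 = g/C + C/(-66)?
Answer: -10693785353/443190 ≈ -24129.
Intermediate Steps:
b(C, g) = 4 - C/66 + g/C (b(C, g) = 4 + (g/C + C/(-66)) = 4 + (g/C + C*(-1/66)) = 4 + (g/C - C/66) = 4 + (-C/66 + g/C) = 4 - C/66 + g/C)
I(d) = (69 + d)/(d + d*(1 + d))
(b(158, -167) - 24130) + I(15) = ((4 - 1/66*158 - 167/158) - 24130) + (69 + 15)/(15*(2 + 15)) = ((4 - 79/33 - 167*1/158) - 24130) + (1/15)*84/17 = ((4 - 79/33 - 167/158) - 24130) + (1/15)*(1/17)*84 = (2863/5214 - 24130) + 28/85 = -125810957/5214 + 28/85 = -10693785353/443190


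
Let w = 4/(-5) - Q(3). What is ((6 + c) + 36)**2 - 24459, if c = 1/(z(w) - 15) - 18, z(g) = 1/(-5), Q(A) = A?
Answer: -137966423/5776 ≈ -23886.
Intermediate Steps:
w = -19/5 (w = 4/(-5) - 1*3 = 4*(-1/5) - 3 = -4/5 - 3 = -19/5 ≈ -3.8000)
z(g) = -1/5
c = -1373/76 (c = 1/(-1/5 - 15) - 18 = 1/(-76/5) - 18 = -5/76 - 18 = -1373/76 ≈ -18.066)
((6 + c) + 36)**2 - 24459 = ((6 - 1373/76) + 36)**2 - 24459 = (-917/76 + 36)**2 - 24459 = (1819/76)**2 - 24459 = 3308761/5776 - 24459 = -137966423/5776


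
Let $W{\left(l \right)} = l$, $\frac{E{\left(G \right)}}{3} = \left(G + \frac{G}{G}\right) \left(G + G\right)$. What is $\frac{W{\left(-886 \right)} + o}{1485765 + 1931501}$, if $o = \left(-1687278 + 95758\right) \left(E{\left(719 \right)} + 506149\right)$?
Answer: $- \frac{2874467349483}{1708633} \approx -1.6823 \cdot 10^{6}$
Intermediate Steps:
$E{\left(G \right)} = 6 G \left(1 + G\right)$ ($E{\left(G \right)} = 3 \left(G + \frac{G}{G}\right) \left(G + G\right) = 3 \left(G + 1\right) 2 G = 3 \left(1 + G\right) 2 G = 3 \cdot 2 G \left(1 + G\right) = 6 G \left(1 + G\right)$)
$o = -5748934698080$ ($o = \left(-1687278 + 95758\right) \left(6 \cdot 719 \left(1 + 719\right) + 506149\right) = - 1591520 \left(6 \cdot 719 \cdot 720 + 506149\right) = - 1591520 \left(3106080 + 506149\right) = \left(-1591520\right) 3612229 = -5748934698080$)
$\frac{W{\left(-886 \right)} + o}{1485765 + 1931501} = \frac{-886 - 5748934698080}{1485765 + 1931501} = - \frac{5748934698966}{3417266} = \left(-5748934698966\right) \frac{1}{3417266} = - \frac{2874467349483}{1708633}$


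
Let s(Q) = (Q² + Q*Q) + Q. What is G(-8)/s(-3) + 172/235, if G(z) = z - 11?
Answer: -377/705 ≈ -0.53475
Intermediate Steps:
G(z) = -11 + z
s(Q) = Q + 2*Q² (s(Q) = (Q² + Q²) + Q = 2*Q² + Q = Q + 2*Q²)
G(-8)/s(-3) + 172/235 = (-11 - 8)/((-3*(1 + 2*(-3)))) + 172/235 = -19*(-1/(3*(1 - 6))) + 172*(1/235) = -19/((-3*(-5))) + 172/235 = -19/15 + 172/235 = -377/705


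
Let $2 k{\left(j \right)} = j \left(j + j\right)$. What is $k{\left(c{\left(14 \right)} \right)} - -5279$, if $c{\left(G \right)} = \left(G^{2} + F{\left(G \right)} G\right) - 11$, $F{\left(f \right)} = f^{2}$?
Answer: $8584320$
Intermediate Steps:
$c{\left(G \right)} = -11 + G^{2} + G^{3}$ ($c{\left(G \right)} = \left(G^{2} + G^{2} G\right) - 11 = \left(G^{2} + G^{3}\right) - 11 = -11 + G^{2} + G^{3}$)
$k{\left(j \right)} = j^{2}$ ($k{\left(j \right)} = \frac{j \left(j + j\right)}{2} = \frac{j 2 j}{2} = \frac{2 j^{2}}{2} = j^{2}$)
$k{\left(c{\left(14 \right)} \right)} - -5279 = \left(-11 + 14^{2} + 14^{3}\right)^{2} - -5279 = \left(-11 + 196 + 2744\right)^{2} + 5279 = 2929^{2} + 5279 = 8579041 + 5279 = 8584320$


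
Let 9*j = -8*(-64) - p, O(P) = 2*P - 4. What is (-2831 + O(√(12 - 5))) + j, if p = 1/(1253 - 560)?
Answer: -17327080/6237 + 2*√7 ≈ -2772.8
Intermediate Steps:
O(P) = -4 + 2*P
p = 1/693 ≈ 0.0014430
j = 354815/6237 (j = (-8*(-64) - 1*1/693)/9 = (512 - 1/693)/9 = (⅑)*(354815/693) = 354815/6237 ≈ 56.889)
(-2831 + O(√(12 - 5))) + j = (-2831 + (-4 + 2*√(12 - 5))) + 354815/6237 = (-2831 + (-4 + 2*√7)) + 354815/6237 = (-2835 + 2*√7) + 354815/6237 = -17327080/6237 + 2*√7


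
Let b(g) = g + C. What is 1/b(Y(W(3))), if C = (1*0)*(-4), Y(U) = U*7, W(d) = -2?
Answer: -1/14 ≈ -0.071429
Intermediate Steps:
Y(U) = 7*U
C = 0 (C = 0*(-4) = 0)
b(g) = g (b(g) = g + 0 = g)
1/b(Y(W(3))) = 1/(7*(-2)) = 1/(-14) = -1/14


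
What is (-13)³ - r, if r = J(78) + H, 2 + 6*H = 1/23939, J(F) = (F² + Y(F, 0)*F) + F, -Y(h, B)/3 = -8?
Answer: -489823859/47878 ≈ -10231.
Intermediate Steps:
Y(h, B) = 24 (Y(h, B) = -3*(-8) = 24)
J(F) = F² + 25*F (J(F) = (F² + 24*F) + F = F² + 25*F)
H = -15959/47878 (H = -⅓ + (⅙)/23939 = -⅓ + (⅙)*(1/23939) = -⅓ + 1/143634 = -15959/47878 ≈ -0.33333)
r = 384635893/47878 (r = 78*(25 + 78) - 15959/47878 = 78*103 - 15959/47878 = 8034 - 15959/47878 = 384635893/47878 ≈ 8033.7)
(-13)³ - r = (-13)³ - 1*384635893/47878 = -2197 - 384635893/47878 = -489823859/47878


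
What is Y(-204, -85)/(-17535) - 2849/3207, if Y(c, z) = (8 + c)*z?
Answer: -328209/178523 ≈ -1.8385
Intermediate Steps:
Y(c, z) = z*(8 + c)
Y(-204, -85)/(-17535) - 2849/3207 = -85*(8 - 204)/(-17535) - 2849/3207 = -85*(-196)*(-1/17535) - 2849*1/3207 = 16660*(-1/17535) - 2849/3207 = -476/501 - 2849/3207 = -328209/178523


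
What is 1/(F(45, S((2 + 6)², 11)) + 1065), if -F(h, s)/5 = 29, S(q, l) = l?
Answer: 1/920 ≈ 0.0010870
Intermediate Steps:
F(h, s) = -145 (F(h, s) = -5*29 = -145)
1/(F(45, S((2 + 6)², 11)) + 1065) = 1/(-145 + 1065) = 1/920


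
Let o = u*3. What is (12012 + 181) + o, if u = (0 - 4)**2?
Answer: 12241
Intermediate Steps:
u = 16 (u = (-4)**2 = 16)
o = 48 (o = 16*3 = 48)
(12012 + 181) + o = (12012 + 181) + 48 = 12193 + 48 = 12241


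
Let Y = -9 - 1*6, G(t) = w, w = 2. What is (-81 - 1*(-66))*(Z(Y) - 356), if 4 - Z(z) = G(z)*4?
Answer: 5400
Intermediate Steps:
G(t) = 2
Y = -15 (Y = -9 - 6 = -15)
Z(z) = -4 (Z(z) = 4 - 2*4 = 4 - 1*8 = 4 - 8 = -4)
(-81 - 1*(-66))*(Z(Y) - 356) = (-81 - 1*(-66))*(-4 - 356) = (-81 + 66)*(-360) = -15*(-360) = 5400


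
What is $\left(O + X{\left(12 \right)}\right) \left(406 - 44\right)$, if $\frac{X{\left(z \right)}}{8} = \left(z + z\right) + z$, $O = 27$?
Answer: $114030$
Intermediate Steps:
$X{\left(z \right)} = 24 z$ ($X{\left(z \right)} = 8 \left(\left(z + z\right) + z\right) = 8 \left(2 z + z\right) = 8 \cdot 3 z = 24 z$)
$\left(O + X{\left(12 \right)}\right) \left(406 - 44\right) = \left(27 + 24 \cdot 12\right) \left(406 - 44\right) = \left(27 + 288\right) 362 = 315 \cdot 362 = 114030$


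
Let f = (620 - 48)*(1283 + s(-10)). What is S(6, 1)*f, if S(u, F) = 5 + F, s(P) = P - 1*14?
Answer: 4320888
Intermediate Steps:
s(P) = -14 + P (s(P) = P - 14 = -14 + P)
f = 720148 (f = (620 - 48)*(1283 + (-14 - 10)) = 572*(1283 - 24) = 572*1259 = 720148)
S(6, 1)*f = (5 + 1)*720148 = 6*720148 = 4320888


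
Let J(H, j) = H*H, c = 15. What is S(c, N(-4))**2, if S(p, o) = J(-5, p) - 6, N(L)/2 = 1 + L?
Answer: 361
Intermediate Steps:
J(H, j) = H**2
N(L) = 2 + 2*L (N(L) = 2*(1 + L) = 2 + 2*L)
S(p, o) = 19 (S(p, o) = (-5)**2 - 6 = 25 - 6 = 19)
S(c, N(-4))**2 = 19**2 = 361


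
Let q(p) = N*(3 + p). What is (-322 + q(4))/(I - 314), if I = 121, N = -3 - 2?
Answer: 357/193 ≈ 1.8497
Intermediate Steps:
N = -5
q(p) = -15 - 5*p (q(p) = -5*(3 + p) = -15 - 5*p)
(-322 + q(4))/(I - 314) = (-322 + (-15 - 5*4))/(121 - 314) = (-322 + (-15 - 20))/(-193) = (-322 - 35)*(-1/193) = -357*(-1/193) = 357/193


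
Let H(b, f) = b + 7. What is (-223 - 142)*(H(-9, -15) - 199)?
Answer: 73365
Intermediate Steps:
H(b, f) = 7 + b
(-223 - 142)*(H(-9, -15) - 199) = (-223 - 142)*((7 - 9) - 199) = -365*(-2 - 199) = -365*(-201) = 73365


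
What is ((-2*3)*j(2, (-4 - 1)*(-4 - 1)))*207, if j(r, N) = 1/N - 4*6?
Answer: 743958/25 ≈ 29758.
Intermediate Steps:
j(r, N) = -24 + 1/N (j(r, N) = 1/N - 24 = -24 + 1/N)
((-2*3)*j(2, (-4 - 1)*(-4 - 1)))*207 = ((-2*3)*(-24 + 1/((-4 - 1)*(-4 - 1))))*207 = -6*(-24 + 1/(-5*(-5)))*207 = -6*(-24 + 1/25)*207 = -6*(-599/25)*207 = (3594/25)*207 = 743958/25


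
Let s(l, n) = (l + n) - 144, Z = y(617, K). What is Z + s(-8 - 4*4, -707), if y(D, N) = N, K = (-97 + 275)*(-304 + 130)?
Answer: -31847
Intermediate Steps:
K = -30972 (K = 178*(-174) = -30972)
Z = -30972
s(l, n) = -144 + l + n
Z + s(-8 - 4*4, -707) = -30972 + (-144 + (-8 - 4*4) - 707) = -30972 + (-144 + (-8 - 16) - 707) = -30972 + (-144 - 24 - 707) = -30972 - 875 = -31847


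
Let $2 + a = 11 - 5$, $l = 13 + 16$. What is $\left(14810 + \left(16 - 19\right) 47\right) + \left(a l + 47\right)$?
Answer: $14832$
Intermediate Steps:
$l = 29$
$a = 4$ ($a = -2 + \left(11 - 5\right) = -2 + 6 = 4$)
$\left(14810 + \left(16 - 19\right) 47\right) + \left(a l + 47\right) = \left(14810 + \left(16 - 19\right) 47\right) + \left(4 \cdot 29 + 47\right) = \left(14810 - 141\right) + \left(116 + 47\right) = \left(14810 - 141\right) + 163 = 14669 + 163 = 14832$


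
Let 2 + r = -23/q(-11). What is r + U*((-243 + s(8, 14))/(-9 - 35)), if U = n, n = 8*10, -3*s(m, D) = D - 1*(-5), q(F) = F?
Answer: 14963/33 ≈ 453.42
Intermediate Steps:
r = 1/11 (r = -2 - 23/(-11) = -2 - 23*(-1/11) = -2 + 23/11 = 1/11 ≈ 0.090909)
s(m, D) = -5/3 - D/3 (s(m, D) = -(D - 1*(-5))/3 = -(D + 5)/3 = -(5 + D)/3 = -5/3 - D/3)
n = 80
U = 80
r + U*((-243 + s(8, 14))/(-9 - 35)) = 1/11 + 80*((-243 + (-5/3 - ⅓*14))/(-9 - 35)) = 1/11 + 80*((-243 + (-5/3 - 14/3))/(-44)) = 1/11 + 80*((-243 - 19/3)*(-1/44)) = 1/11 + 80*(-748/3*(-1/44)) = 1/11 + 80*(17/3) = 1/11 + 1360/3 = 14963/33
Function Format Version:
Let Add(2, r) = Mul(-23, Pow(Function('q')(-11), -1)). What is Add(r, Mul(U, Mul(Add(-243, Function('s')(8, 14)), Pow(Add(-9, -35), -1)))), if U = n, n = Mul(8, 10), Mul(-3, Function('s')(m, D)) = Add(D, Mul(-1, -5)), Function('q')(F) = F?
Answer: Rational(14963, 33) ≈ 453.42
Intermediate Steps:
r = Rational(1, 11) (r = Add(-2, Mul(-23, Pow(-11, -1))) = Add(-2, Mul(-23, Rational(-1, 11))) = Add(-2, Rational(23, 11)) = Rational(1, 11) ≈ 0.090909)
Function('s')(m, D) = Add(Rational(-5, 3), Mul(Rational(-1, 3), D)) (Function('s')(m, D) = Mul(Rational(-1, 3), Add(D, Mul(-1, -5))) = Mul(Rational(-1, 3), Add(D, 5)) = Mul(Rational(-1, 3), Add(5, D)) = Add(Rational(-5, 3), Mul(Rational(-1, 3), D)))
n = 80
U = 80
Add(r, Mul(U, Mul(Add(-243, Function('s')(8, 14)), Pow(Add(-9, -35), -1)))) = Add(Rational(1, 11), Mul(80, Mul(Add(-243, Add(Rational(-5, 3), Mul(Rational(-1, 3), 14))), Pow(Add(-9, -35), -1)))) = Add(Rational(1, 11), Mul(80, Mul(Add(-243, Add(Rational(-5, 3), Rational(-14, 3))), Pow(-44, -1)))) = Add(Rational(1, 11), Mul(80, Mul(Add(-243, Rational(-19, 3)), Rational(-1, 44)))) = Add(Rational(1, 11), Mul(80, Mul(Rational(-748, 3), Rational(-1, 44)))) = Add(Rational(1, 11), Mul(80, Rational(17, 3))) = Add(Rational(1, 11), Rational(1360, 3)) = Rational(14963, 33)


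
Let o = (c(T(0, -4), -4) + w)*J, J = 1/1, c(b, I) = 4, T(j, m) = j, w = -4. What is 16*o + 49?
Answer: 49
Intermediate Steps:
J = 1
o = 0 (o = (4 - 4)*1 = 0*1 = 0)
16*o + 49 = 16*0 + 49 = 0 + 49 = 49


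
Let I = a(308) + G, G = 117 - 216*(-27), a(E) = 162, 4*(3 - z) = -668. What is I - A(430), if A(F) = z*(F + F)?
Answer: -140089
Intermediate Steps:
z = 170 (z = 3 - 1/4*(-668) = 3 + 167 = 170)
G = 5949 (G = 117 + 5832 = 5949)
A(F) = 340*F (A(F) = 170*(F + F) = 170*(2*F) = 340*F)
I = 6111 (I = 162 + 5949 = 6111)
I - A(430) = 6111 - 340*430 = 6111 - 1*146200 = 6111 - 146200 = -140089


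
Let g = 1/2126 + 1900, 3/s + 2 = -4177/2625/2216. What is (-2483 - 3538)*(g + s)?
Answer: -282831435338567517/24742764302 ≈ -1.1431e+7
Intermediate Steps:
s = -17451000/11638177 (s = 3/(-2 - 4177/2625/2216) = 3/(-2 - 4177*1/2625*(1/2216)) = 3/(-2 - 4177/2625*1/2216) = 3/(-2 - 4177/5817000) = 3/(-11638177/5817000) = 3*(-5817000/11638177) = -17451000/11638177 ≈ -1.4995)
g = 4039401/2126 (g = 1/2126 + 1900 = 4039401/2126 ≈ 1900.0)
(-2483 - 3538)*(g + s) = (-2483 - 3538)*(4039401/2126 - 17451000/11638177) = -6021*46974162985977/24742764302 = -282831435338567517/24742764302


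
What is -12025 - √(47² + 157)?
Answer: -12025 - 13*√14 ≈ -12074.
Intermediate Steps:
-12025 - √(47² + 157) = -12025 - √(2209 + 157) = -12025 - √2366 = -12025 - 13*√14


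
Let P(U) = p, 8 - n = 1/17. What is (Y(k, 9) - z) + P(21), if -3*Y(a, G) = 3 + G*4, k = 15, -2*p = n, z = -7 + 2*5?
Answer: -679/34 ≈ -19.971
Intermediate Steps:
n = 135/17 (n = 8 - 1/17 = 135/17 ≈ 7.9412)
z = 3 (z = -7 + 10 = 3)
p = -135/34 (p = -½*135/17 = -135/34 ≈ -3.9706)
P(U) = -135/34
Y(a, G) = -1 - 4*G/3 (Y(a, G) = -(3 + G*4)/3 = -(3 + 4*G)/3 = -1 - 4*G/3)
(Y(k, 9) - z) + P(21) = ((-1 - 4/3*9) - 1*3) - 135/34 = ((-1 - 12) - 3) - 135/34 = (-13 - 3) - 135/34 = -16 - 135/34 = -679/34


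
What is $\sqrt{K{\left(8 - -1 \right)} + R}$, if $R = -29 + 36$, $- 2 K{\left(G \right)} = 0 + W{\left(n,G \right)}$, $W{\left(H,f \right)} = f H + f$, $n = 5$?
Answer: $2 i \sqrt{5} \approx 4.4721 i$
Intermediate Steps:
$W{\left(H,f \right)} = f + H f$ ($W{\left(H,f \right)} = H f + f = f + H f$)
$K{\left(G \right)} = - 3 G$ ($K{\left(G \right)} = - \frac{0 + G \left(1 + 5\right)}{2} = - \frac{0 + G 6}{2} = - \frac{0 + 6 G}{2} = - \frac{6 G}{2} = - 3 G$)
$R = 7$
$\sqrt{K{\left(8 - -1 \right)} + R} = \sqrt{- 3 \left(8 - -1\right) + 7} = \sqrt{- 3 \left(8 + 1\right) + 7} = \sqrt{\left(-3\right) 9 + 7} = \sqrt{-27 + 7} = \sqrt{-20} = 2 i \sqrt{5}$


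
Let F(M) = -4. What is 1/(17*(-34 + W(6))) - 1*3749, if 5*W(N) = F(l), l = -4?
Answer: -11089547/2958 ≈ -3749.0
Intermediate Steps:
W(N) = -4/5 (W(N) = (1/5)*(-4) = -4/5)
1/(17*(-34 + W(6))) - 1*3749 = 1/(17*(-34 - 4/5)) - 1*3749 = 1/(17*(-174/5)) - 3749 = 1/(-2958/5) - 3749 = -5/2958 - 3749 = -11089547/2958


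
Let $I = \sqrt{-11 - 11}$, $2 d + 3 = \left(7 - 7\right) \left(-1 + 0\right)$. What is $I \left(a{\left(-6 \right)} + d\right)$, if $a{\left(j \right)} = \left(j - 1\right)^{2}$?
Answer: $\frac{95 i \sqrt{22}}{2} \approx 222.79 i$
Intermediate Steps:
$d = - \frac{3}{2}$ ($d = - \frac{3}{2} + \frac{\left(7 - 7\right) \left(-1 + 0\right)}{2} = - \frac{3}{2} + \frac{\left(7 - 7\right) \left(-1\right)}{2} = - \frac{3}{2} + \frac{0 \left(-1\right)}{2} = - \frac{3}{2} + \frac{1}{2} \cdot 0 = - \frac{3}{2} + 0 = - \frac{3}{2} \approx -1.5$)
$a{\left(j \right)} = \left(-1 + j\right)^{2}$
$I = i \sqrt{22}$ ($I = \sqrt{-22} = i \sqrt{22} \approx 4.6904 i$)
$I \left(a{\left(-6 \right)} + d\right) = i \sqrt{22} \left(\left(-1 - 6\right)^{2} - \frac{3}{2}\right) = i \sqrt{22} \left(\left(-7\right)^{2} - \frac{3}{2}\right) = i \sqrt{22} \left(49 - \frac{3}{2}\right) = i \sqrt{22} \cdot \frac{95}{2} = \frac{95 i \sqrt{22}}{2}$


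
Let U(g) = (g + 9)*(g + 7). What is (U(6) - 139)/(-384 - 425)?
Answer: -56/809 ≈ -0.069221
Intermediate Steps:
U(g) = (7 + g)*(9 + g) (U(g) = (9 + g)*(7 + g) = (7 + g)*(9 + g))
(U(6) - 139)/(-384 - 425) = ((63 + 6**2 + 16*6) - 139)/(-384 - 425) = ((63 + 36 + 96) - 139)/(-809) = (195 - 139)*(-1/809) = 56*(-1/809) = -56/809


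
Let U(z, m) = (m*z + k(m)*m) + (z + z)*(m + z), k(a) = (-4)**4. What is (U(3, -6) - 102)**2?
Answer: 2802276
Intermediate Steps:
k(a) = 256
U(z, m) = 256*m + m*z + 2*z*(m + z) (U(z, m) = (m*z + 256*m) + (z + z)*(m + z) = (256*m + m*z) + (2*z)*(m + z) = (256*m + m*z) + 2*z*(m + z) = 256*m + m*z + 2*z*(m + z))
(U(3, -6) - 102)**2 = ((2*3**2 + 256*(-6) + 3*(-6)*3) - 102)**2 = ((2*9 - 1536 - 54) - 102)**2 = ((18 - 1536 - 54) - 102)**2 = (-1572 - 102)**2 = (-1674)**2 = 2802276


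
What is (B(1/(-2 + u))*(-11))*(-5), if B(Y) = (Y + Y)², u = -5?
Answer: 220/49 ≈ 4.4898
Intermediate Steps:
B(Y) = 4*Y² (B(Y) = (2*Y)² = 4*Y²)
(B(1/(-2 + u))*(-11))*(-5) = ((4*(1/(-2 - 5))²)*(-11))*(-5) = ((4*(1/(-7))²)*(-11))*(-5) = ((4*(-⅐)²)*(-11))*(-5) = ((4*(1/49))*(-11))*(-5) = ((4/49)*(-11))*(-5) = -44/49*(-5) = 220/49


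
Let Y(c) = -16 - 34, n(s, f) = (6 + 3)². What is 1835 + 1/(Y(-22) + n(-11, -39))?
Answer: 56886/31 ≈ 1835.0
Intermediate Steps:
n(s, f) = 81 (n(s, f) = 9² = 81)
Y(c) = -50
1835 + 1/(Y(-22) + n(-11, -39)) = 1835 + 1/(-50 + 81) = 1835 + 1/31 = 56886/31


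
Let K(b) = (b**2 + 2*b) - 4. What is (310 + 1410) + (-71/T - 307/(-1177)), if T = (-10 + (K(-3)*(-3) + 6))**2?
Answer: 1941180/1177 ≈ 1649.3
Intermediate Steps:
K(b) = -4 + b**2 + 2*b
T = 1 (T = (-10 + ((-4 + (-3)**2 + 2*(-3))*(-3) + 6))**2 = (-10 + ((-4 + 9 - 6)*(-3) + 6))**2 = (-10 + (-1*(-3) + 6))**2 = (-10 + (3 + 6))**2 = (-10 + 9)**2 = (-1)**2 = 1)
(310 + 1410) + (-71/T - 307/(-1177)) = (310 + 1410) + (-71/1 - 307/(-1177)) = 1720 + (-71*1 - 307*(-1/1177)) = 1720 + (-71 + 307/1177) = 1720 - 83260/1177 = 1941180/1177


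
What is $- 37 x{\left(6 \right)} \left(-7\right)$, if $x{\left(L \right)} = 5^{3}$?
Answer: $32375$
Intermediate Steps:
$x{\left(L \right)} = 125$
$- 37 x{\left(6 \right)} \left(-7\right) = \left(-37\right) 125 \left(-7\right) = \left(-4625\right) \left(-7\right) = 32375$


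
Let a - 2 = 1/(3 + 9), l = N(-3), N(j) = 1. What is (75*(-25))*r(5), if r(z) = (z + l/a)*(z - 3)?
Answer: -20550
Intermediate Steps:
l = 1
a = 25/12 (a = 2 + 1/(3 + 9) = 2 + 1/12 = 25/12 ≈ 2.0833)
r(z) = (-3 + z)*(12/25 + z) (r(z) = (z + 1/(25/12))*(z - 3) = (z + 1*(12/25))*(-3 + z) = (z + 12/25)*(-3 + z) = (12/25 + z)*(-3 + z) = (-3 + z)*(12/25 + z))
(75*(-25))*r(5) = (75*(-25))*(-36/25 + 5² - 63/25*5) = -1875*(-36/25 + 25 - 63/5) = -1875*274/25 = -20550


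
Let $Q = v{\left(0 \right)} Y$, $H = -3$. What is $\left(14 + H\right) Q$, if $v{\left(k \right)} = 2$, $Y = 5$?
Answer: $110$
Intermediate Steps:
$Q = 10$ ($Q = 2 \cdot 5 = 10$)
$\left(14 + H\right) Q = \left(14 - 3\right) 10 = 11 \cdot 10 = 110$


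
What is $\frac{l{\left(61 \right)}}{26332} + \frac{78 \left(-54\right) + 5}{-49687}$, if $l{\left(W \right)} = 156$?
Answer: $\frac{29632474}{327089521} \approx 0.090594$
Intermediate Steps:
$\frac{l{\left(61 \right)}}{26332} + \frac{78 \left(-54\right) + 5}{-49687} = \frac{156}{26332} + \frac{78 \left(-54\right) + 5}{-49687} = 156 \cdot \frac{1}{26332} + \left(-4212 + 5\right) \left(- \frac{1}{49687}\right) = \frac{39}{6583} - - \frac{4207}{49687} = \frac{39}{6583} + \frac{4207}{49687} = \frac{29632474}{327089521}$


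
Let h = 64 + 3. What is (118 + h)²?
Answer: 34225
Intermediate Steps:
h = 67
(118 + h)² = (118 + 67)² = 185² = 34225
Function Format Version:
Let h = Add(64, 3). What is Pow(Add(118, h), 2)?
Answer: 34225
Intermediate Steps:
h = 67
Pow(Add(118, h), 2) = Pow(Add(118, 67), 2) = Pow(185, 2) = 34225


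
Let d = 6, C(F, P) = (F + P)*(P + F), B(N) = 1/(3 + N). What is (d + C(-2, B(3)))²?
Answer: 113569/1296 ≈ 87.630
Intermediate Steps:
C(F, P) = (F + P)² (C(F, P) = (F + P)*(F + P) = (F + P)²)
(d + C(-2, B(3)))² = (6 + (-2 + 1/(3 + 3))²)² = (6 + (-2 + 1/6)²)² = (6 + (-2 + ⅙)²)² = (6 + (-11/6)²)² = (6 + 121/36)² = (337/36)² = 113569/1296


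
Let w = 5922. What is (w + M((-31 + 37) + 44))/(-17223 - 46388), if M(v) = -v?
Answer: -5872/63611 ≈ -0.092311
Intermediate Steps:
(w + M((-31 + 37) + 44))/(-17223 - 46388) = (5922 - ((-31 + 37) + 44))/(-17223 - 46388) = (5922 - (6 + 44))/(-63611) = (5922 - 1*50)*(-1/63611) = (5922 - 50)*(-1/63611) = 5872*(-1/63611) = -5872/63611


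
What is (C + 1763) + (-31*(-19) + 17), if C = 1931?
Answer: 4300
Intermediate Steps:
(C + 1763) + (-31*(-19) + 17) = (1931 + 1763) + (-31*(-19) + 17) = 3694 + (589 + 17) = 3694 + 606 = 4300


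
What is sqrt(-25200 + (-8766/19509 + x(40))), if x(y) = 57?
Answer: 3*I*sqrt(118143506117)/6503 ≈ 158.57*I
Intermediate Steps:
sqrt(-25200 + (-8766/19509 + x(40))) = sqrt(-25200 + (-8766/19509 + 57)) = sqrt(-25200 + (-8766*1/19509 + 57)) = sqrt(-25200 + (-2922/6503 + 57)) = sqrt(-25200 + 367749/6503) = sqrt(-163507851/6503) = 3*I*sqrt(118143506117)/6503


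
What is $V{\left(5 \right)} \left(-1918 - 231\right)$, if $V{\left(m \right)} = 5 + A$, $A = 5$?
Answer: $-21490$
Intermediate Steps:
$V{\left(m \right)} = 10$ ($V{\left(m \right)} = 5 + 5 = 10$)
$V{\left(5 \right)} \left(-1918 - 231\right) = 10 \left(-1918 - 231\right) = 10 \left(-2149\right) = -21490$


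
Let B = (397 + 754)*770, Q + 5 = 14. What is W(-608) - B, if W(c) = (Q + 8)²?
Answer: -885981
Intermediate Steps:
Q = 9 (Q = -5 + 14 = 9)
W(c) = 289 (W(c) = (9 + 8)² = 17² = 289)
B = 886270 (B = 1151*770 = 886270)
W(-608) - B = 289 - 1*886270 = 289 - 886270 = -885981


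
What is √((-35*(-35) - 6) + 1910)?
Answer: √3129 ≈ 55.937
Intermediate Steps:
√((-35*(-35) - 6) + 1910) = √((1225 - 6) + 1910) = √(1219 + 1910) = √3129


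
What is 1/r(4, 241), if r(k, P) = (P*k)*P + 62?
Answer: 1/232386 ≈ 4.3032e-6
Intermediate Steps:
r(k, P) = 62 + k*P² (r(k, P) = k*P² + 62 = 62 + k*P²)
1/r(4, 241) = 1/(62 + 4*241²) = 1/(62 + 4*58081) = 1/(62 + 232324) = 1/232386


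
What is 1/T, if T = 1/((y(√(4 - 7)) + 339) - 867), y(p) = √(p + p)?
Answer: -528 + 3^(¼)*(1 + I) ≈ -526.68 + 1.3161*I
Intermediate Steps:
y(p) = √2*√p (y(p) = √(2*p) = √2*√p)
T = 1/(-528 + √2*3^(¼)*√I) (T = 1/((√2*√(√(4 - 7)) + 339) - 867) = 1/((√2*√(√(-3)) + 339) - 867) = 1/((√2*√(I*√3) + 339) - 867) = 1/((√2*(3^(¼)*√I) + 339) - 867) = 1/((√2*3^(¼)*√I + 339) - 867) = 1/((339 + √2*3^(¼)*√I) - 867) = 1/(-528 + √2*3^(¼)*√I) ≈ -0.0018987 - 4.744e-6*I)
1/T = 1/(1/(-528 + √2*3^(¼)*√I)) = -528 + √2*3^(¼)*√I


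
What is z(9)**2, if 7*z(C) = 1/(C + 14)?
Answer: 1/25921 ≈ 3.8579e-5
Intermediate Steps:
z(C) = 1/(7*(14 + C)) (z(C) = 1/(7*(C + 14)) = 1/(7*(14 + C)))
z(9)**2 = (1/(7*(14 + 9)))**2 = ((1/7)/23)**2 = ((1/7)*(1/23))**2 = (1/161)**2 = 1/25921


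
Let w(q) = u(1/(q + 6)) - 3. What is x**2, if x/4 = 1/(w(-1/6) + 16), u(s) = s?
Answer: 19600/212521 ≈ 0.092226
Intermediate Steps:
w(q) = -3 + 1/(6 + q) (w(q) = 1/(q + 6) - 3 = 1/(6 + q) - 3 = -3 + 1/(6 + q))
x = 140/461 (x = 4/((-17 - (-3)/6)/(6 - 1/6) + 16) = 4/((-17 - (-3)/6)/(6 - 1*1/6) + 16) = 4/((-17 - 3*(-1/6))/(6 - 1/6) + 16) = 4/((-17 + 1/2)/(35/6) + 16) = 4/((6/35)*(-33/2) + 16) = 4/(-99/35 + 16) = 4/(461/35) = 4*(35/461) = 140/461 ≈ 0.30369)
x**2 = (140/461)**2 = 19600/212521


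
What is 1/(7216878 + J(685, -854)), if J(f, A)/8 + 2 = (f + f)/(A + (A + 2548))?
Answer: 21/151554376 ≈ 1.3856e-7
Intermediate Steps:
J(f, A) = -16 + 16*f/(2548 + 2*A) (J(f, A) = -16 + 8*((f + f)/(A + (A + 2548))) = -16 + 8*((2*f)/(A + (2548 + A))) = -16 + 8*((2*f)/(2548 + 2*A)) = -16 + 8*(2*f/(2548 + 2*A)) = -16 + 16*f/(2548 + 2*A))
1/(7216878 + J(685, -854)) = 1/(7216878 + 8*(-2548 + 685 - 2*(-854))/(1274 - 854)) = 1/(7216878 + 8*(-2548 + 685 + 1708)/420) = 1/(7216878 + 8*(1/420)*(-155)) = 1/(7216878 - 62/21) = 1/(151554376/21) = 21/151554376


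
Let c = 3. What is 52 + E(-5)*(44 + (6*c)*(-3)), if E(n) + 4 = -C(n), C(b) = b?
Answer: 42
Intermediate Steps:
E(n) = -4 - n
52 + E(-5)*(44 + (6*c)*(-3)) = 52 + (-4 - 1*(-5))*(44 + (6*3)*(-3)) = 52 + (-4 + 5)*(44 + 18*(-3)) = 52 + 1*(44 - 54) = 52 + 1*(-10) = 52 - 10 = 42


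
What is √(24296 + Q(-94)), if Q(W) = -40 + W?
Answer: √24162 ≈ 155.44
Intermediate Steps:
√(24296 + Q(-94)) = √(24296 + (-40 - 94)) = √(24296 - 134) = √24162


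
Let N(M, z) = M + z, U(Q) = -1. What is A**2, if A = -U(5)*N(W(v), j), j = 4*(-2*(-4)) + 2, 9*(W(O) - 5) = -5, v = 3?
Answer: 119716/81 ≈ 1478.0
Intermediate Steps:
W(O) = 40/9 (W(O) = 5 + (1/9)*(-5) = 5 - 5/9 = 40/9)
j = 34 (j = 4*8 + 2 = 32 + 2 = 34)
A = 346/9 (A = -(-1)*(40/9 + 34) = -(-1)*346/9 = -1*(-346/9) = 346/9 ≈ 38.444)
A**2 = (346/9)**2 = 119716/81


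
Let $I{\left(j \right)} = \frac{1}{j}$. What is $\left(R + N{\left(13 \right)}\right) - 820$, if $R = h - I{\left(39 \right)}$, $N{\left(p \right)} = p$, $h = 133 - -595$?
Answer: $- \frac{3082}{39} \approx -79.026$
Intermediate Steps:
$h = 728$ ($h = 133 + 595 = 728$)
$R = \frac{28391}{39}$ ($R = 728 - \frac{1}{39} = \frac{28391}{39} \approx 727.97$)
$\left(R + N{\left(13 \right)}\right) - 820 = \left(\frac{28391}{39} + 13\right) - 820 = \frac{28898}{39} - 820 = - \frac{3082}{39}$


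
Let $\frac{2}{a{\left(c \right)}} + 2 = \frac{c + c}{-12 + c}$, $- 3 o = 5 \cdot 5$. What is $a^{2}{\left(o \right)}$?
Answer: $\frac{3721}{1296} \approx 2.8711$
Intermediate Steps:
$o = - \frac{25}{3}$ ($o = - \frac{5 \cdot 5}{3} = \left(- \frac{1}{3}\right) 25 = - \frac{25}{3} \approx -8.3333$)
$a{\left(c \right)} = \frac{2}{-2 + \frac{2 c}{-12 + c}}$ ($a{\left(c \right)} = \frac{2}{-2 + \frac{c + c}{-12 + c}} = \frac{2}{-2 + \frac{2 c}{-12 + c}}$)
$a^{2}{\left(o \right)} = \left(-1 + \frac{1}{12} \left(- \frac{25}{3}\right)\right)^{2} = \left(-1 - \frac{25}{36}\right)^{2} = \left(- \frac{61}{36}\right)^{2} = \frac{3721}{1296}$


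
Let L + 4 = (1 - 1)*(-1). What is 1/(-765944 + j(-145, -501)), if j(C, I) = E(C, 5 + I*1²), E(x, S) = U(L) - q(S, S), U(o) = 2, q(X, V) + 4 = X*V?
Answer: -1/1011954 ≈ -9.8819e-7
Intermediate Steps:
q(X, V) = -4 + V*X (q(X, V) = -4 + X*V = -4 + V*X)
L = -4 (L = -4 + (1 - 1)*(-1) = -4 + 0*(-1) = -4 + 0 = -4)
E(x, S) = 6 - S² (E(x, S) = 2 - (-4 + S*S) = 2 - (-4 + S²) = 2 + (4 - S²) = 6 - S²)
j(C, I) = 6 - (5 + I)² (j(C, I) = 6 - (5 + I*1²)² = 6 - (5 + I*1)² = 6 - (5 + I)²)
1/(-765944 + j(-145, -501)) = 1/(-765944 + (6 - (5 - 501)²)) = 1/(-765944 + (6 - 1*(-496)²)) = 1/(-765944 + (6 - 1*246016)) = 1/(-765944 + (6 - 246016)) = 1/(-765944 - 246010) = 1/(-1011954) = -1/1011954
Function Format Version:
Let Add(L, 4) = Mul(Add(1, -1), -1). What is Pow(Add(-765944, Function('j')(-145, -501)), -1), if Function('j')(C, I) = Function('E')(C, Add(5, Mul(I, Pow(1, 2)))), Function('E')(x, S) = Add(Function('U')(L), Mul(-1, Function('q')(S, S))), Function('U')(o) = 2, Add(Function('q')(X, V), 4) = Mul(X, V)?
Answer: Rational(-1, 1011954) ≈ -9.8819e-7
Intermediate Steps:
Function('q')(X, V) = Add(-4, Mul(V, X)) (Function('q')(X, V) = Add(-4, Mul(X, V)) = Add(-4, Mul(V, X)))
L = -4 (L = Add(-4, Mul(Add(1, -1), -1)) = Add(-4, Mul(0, -1)) = Add(-4, 0) = -4)
Function('E')(x, S) = Add(6, Mul(-1, Pow(S, 2))) (Function('E')(x, S) = Add(2, Mul(-1, Add(-4, Mul(S, S)))) = Add(2, Mul(-1, Add(-4, Pow(S, 2)))) = Add(2, Add(4, Mul(-1, Pow(S, 2)))) = Add(6, Mul(-1, Pow(S, 2))))
Function('j')(C, I) = Add(6, Mul(-1, Pow(Add(5, I), 2))) (Function('j')(C, I) = Add(6, Mul(-1, Pow(Add(5, Mul(I, Pow(1, 2))), 2))) = Add(6, Mul(-1, Pow(Add(5, Mul(I, 1)), 2))) = Add(6, Mul(-1, Pow(Add(5, I), 2))))
Pow(Add(-765944, Function('j')(-145, -501)), -1) = Pow(Add(-765944, Add(6, Mul(-1, Pow(Add(5, -501), 2)))), -1) = Pow(Add(-765944, Add(6, Mul(-1, Pow(-496, 2)))), -1) = Pow(Add(-765944, Add(6, Mul(-1, 246016))), -1) = Pow(Add(-765944, Add(6, -246016)), -1) = Pow(Add(-765944, -246010), -1) = Pow(-1011954, -1) = Rational(-1, 1011954)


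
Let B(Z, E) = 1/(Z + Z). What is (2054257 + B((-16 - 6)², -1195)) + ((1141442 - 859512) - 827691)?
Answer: 1460224129/968 ≈ 1.5085e+6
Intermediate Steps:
B(Z, E) = 1/(2*Z)
(2054257 + B((-16 - 6)², -1195)) + ((1141442 - 859512) - 827691) = (2054257 + 1/(2*((-16 - 6)²))) + ((1141442 - 859512) - 827691) = (2054257 + 1/(2*((-22)²))) + (281930 - 827691) = (2054257 + (½)/484) - 545761 = (2054257 + (½)*(1/484)) - 545761 = (2054257 + 1/968) - 545761 = 1988520777/968 - 545761 = 1460224129/968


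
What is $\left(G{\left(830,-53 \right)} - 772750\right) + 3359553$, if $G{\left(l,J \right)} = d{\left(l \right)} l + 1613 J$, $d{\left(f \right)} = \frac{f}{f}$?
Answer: $2502144$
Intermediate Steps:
$d{\left(f \right)} = 1$
$G{\left(l,J \right)} = l + 1613 J$ ($G{\left(l,J \right)} = 1 l + 1613 J = l + 1613 J$)
$\left(G{\left(830,-53 \right)} - 772750\right) + 3359553 = \left(\left(830 + 1613 \left(-53\right)\right) - 772750\right) + 3359553 = \left(\left(830 - 85489\right) - 772750\right) + 3359553 = \left(-84659 - 772750\right) + 3359553 = -857409 + 3359553 = 2502144$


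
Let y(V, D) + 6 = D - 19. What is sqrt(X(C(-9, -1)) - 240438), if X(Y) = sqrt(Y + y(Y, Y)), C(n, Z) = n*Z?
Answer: sqrt(-240438 + I*sqrt(7)) ≈ 0.003 + 490.34*I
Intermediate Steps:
C(n, Z) = Z*n
y(V, D) = -25 + D (y(V, D) = -6 + (D - 19) = -6 + (-19 + D) = -25 + D)
X(Y) = sqrt(-25 + 2*Y) (X(Y) = sqrt(Y + (-25 + Y)) = sqrt(-25 + 2*Y))
sqrt(X(C(-9, -1)) - 240438) = sqrt(sqrt(-25 + 2*(-1*(-9))) - 240438) = sqrt(sqrt(-25 + 2*9) - 240438) = sqrt(sqrt(-25 + 18) - 240438) = sqrt(sqrt(-7) - 240438) = sqrt(I*sqrt(7) - 240438) = sqrt(-240438 + I*sqrt(7))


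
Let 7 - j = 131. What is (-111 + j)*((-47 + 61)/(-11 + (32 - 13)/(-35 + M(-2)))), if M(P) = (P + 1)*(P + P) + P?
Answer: 54285/191 ≈ 284.21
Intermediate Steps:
j = -124 (j = 7 - 1*131 = 7 - 131 = -124)
M(P) = P + 2*P*(1 + P) (M(P) = (1 + P)*(2*P) + P = 2*P*(1 + P) + P = P + 2*P*(1 + P))
(-111 + j)*((-47 + 61)/(-11 + (32 - 13)/(-35 + M(-2)))) = (-111 - 124)*((-47 + 61)/(-11 + (32 - 13)/(-35 - 2*(3 + 2*(-2))))) = -3290/(-11 + 19/(-35 - 2*(3 - 4))) = -3290/(-11 + 19/(-35 - 2*(-1))) = -3290/(-11 + 19/(-35 + 2)) = -3290/(-11 + 19/(-33)) = -3290/(-11 + 19*(-1/33)) = -3290/(-11 - 19/33) = -3290/(-382/33) = -3290*(-33)/382 = -235*(-231/191) = 54285/191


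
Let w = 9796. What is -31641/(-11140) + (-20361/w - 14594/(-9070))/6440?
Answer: 64658102262287/22765075258400 ≈ 2.8402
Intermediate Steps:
-31641/(-11140) + (-20361/w - 14594/(-9070))/6440 = -31641/(-11140) + (-20361/9796 - 14594/(-9070))/6440 = -31641*(-1/11140) + (-20361*1/9796 - 14594*(-1/9070))*(1/6440) = 31641/11140 + (-20361/9796 + 7297/4535)*(1/6440) = 31641/11140 - 20855723/44424860*1/6440 = 31641/11140 - 2979389/40870871200 = 64658102262287/22765075258400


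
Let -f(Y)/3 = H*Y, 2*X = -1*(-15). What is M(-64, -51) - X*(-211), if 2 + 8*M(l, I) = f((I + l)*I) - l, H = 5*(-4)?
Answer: 182311/4 ≈ 45578.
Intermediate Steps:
X = 15/2 (X = (-1*(-15))/2 = (½)*15 = 15/2 ≈ 7.5000)
H = -20
f(Y) = 60*Y (f(Y) = -(-60)*Y = 60*Y)
M(l, I) = -¼ - l/8 + 15*I*(I + l)/2 (M(l, I) = -¼ + (60*((I + l)*I) - l)/8 = -¼ + (60*(I*(I + l)) - l)/8 = -¼ + (60*I*(I + l) - l)/8 = -¼ + (-l + 60*I*(I + l))/8 = -¼ + (-l/8 + 15*I*(I + l)/2) = -¼ - l/8 + 15*I*(I + l)/2)
M(-64, -51) - X*(-211) = (-¼ - ⅛*(-64) + (15/2)*(-51)*(-51 - 64)) - 15*(-211)/2 = (-¼ + 8 + (15/2)*(-51)*(-115)) - 1*(-3165/2) = (-¼ + 8 + 87975/2) + 3165/2 = 175981/4 + 3165/2 = 182311/4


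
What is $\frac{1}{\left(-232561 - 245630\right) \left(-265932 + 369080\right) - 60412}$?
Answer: $- \frac{1}{49324505680} \approx -2.0274 \cdot 10^{-11}$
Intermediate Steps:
$\frac{1}{\left(-232561 - 245630\right) \left(-265932 + 369080\right) - 60412} = \frac{1}{\left(-478191\right) 103148 - 60412} = \frac{1}{-49324445268 - 60412} = \frac{1}{-49324505680} = - \frac{1}{49324505680}$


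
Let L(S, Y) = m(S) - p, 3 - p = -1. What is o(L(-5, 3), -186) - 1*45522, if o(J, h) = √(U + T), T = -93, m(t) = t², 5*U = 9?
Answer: -45522 + 2*I*√570/5 ≈ -45522.0 + 9.5499*I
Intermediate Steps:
p = 4 (p = 3 - 1*(-1) = 3 + 1 = 4)
U = 9/5 (U = (⅕)*9 = 9/5 ≈ 1.8000)
L(S, Y) = -4 + S² (L(S, Y) = S² - 1*4 = S² - 4 = -4 + S²)
o(J, h) = 2*I*√570/5 (o(J, h) = √(9/5 - 93) = √(-456/5) = 2*I*√570/5)
o(L(-5, 3), -186) - 1*45522 = 2*I*√570/5 - 1*45522 = 2*I*√570/5 - 45522 = -45522 + 2*I*√570/5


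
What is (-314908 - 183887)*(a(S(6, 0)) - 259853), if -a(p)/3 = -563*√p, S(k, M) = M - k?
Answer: 129613377135 - 842464755*I*√6 ≈ 1.2961e+11 - 2.0636e+9*I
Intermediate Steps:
a(p) = 1689*√p (a(p) = -(-1689)*√p = 1689*√p)
(-314908 - 183887)*(a(S(6, 0)) - 259853) = (-314908 - 183887)*(1689*√(0 - 1*6) - 259853) = -498795*(1689*√(0 - 6) - 259853) = -498795*(1689*√(-6) - 259853) = -498795*(1689*(I*√6) - 259853) = -498795*(1689*I*√6 - 259853) = -498795*(-259853 + 1689*I*√6) = 129613377135 - 842464755*I*√6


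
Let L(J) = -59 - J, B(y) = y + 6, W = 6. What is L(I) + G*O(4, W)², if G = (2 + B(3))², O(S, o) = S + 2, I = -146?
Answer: 4443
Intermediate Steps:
B(y) = 6 + y
O(S, o) = 2 + S
G = 121 (G = (2 + (6 + 3))² = (2 + 9)² = 11² = 121)
L(I) + G*O(4, W)² = (-59 - 1*(-146)) + 121*(2 + 4)² = (-59 + 146) + 121*6² = 87 + 121*36 = 87 + 4356 = 4443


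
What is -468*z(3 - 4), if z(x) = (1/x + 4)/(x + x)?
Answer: 702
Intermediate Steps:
z(x) = (4 + 1/x)/(2*x) (z(x) = (4 + 1/x)/((2*x)) = (4 + 1/x)*(1/(2*x)) = (4 + 1/x)/(2*x))
-468*z(3 - 4) = -234*(1 + 4*(3 - 4))/(3 - 4)² = -234*(1 + 4*(-1))/(-1)² = -234*(1 - 4) = -234*(-3) = -468*(-3/2) = 702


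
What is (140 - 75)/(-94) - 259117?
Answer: -24357063/94 ≈ -2.5912e+5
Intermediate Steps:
(140 - 75)/(-94) - 259117 = 65*(-1/94) - 259117 = -65/94 - 259117 = -24357063/94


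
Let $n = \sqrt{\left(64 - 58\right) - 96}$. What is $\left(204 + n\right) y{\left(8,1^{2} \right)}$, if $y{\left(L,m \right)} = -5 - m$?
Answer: $-1224 - 18 i \sqrt{10} \approx -1224.0 - 56.921 i$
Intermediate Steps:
$n = 3 i \sqrt{10}$ ($n = \sqrt{\left(64 - 58\right) - 96} = \sqrt{6 - 96} = \sqrt{-90} = 3 i \sqrt{10} \approx 9.4868 i$)
$\left(204 + n\right) y{\left(8,1^{2} \right)} = \left(204 + 3 i \sqrt{10}\right) \left(-5 - 1^{2}\right) = \left(204 + 3 i \sqrt{10}\right) \left(-5 - 1\right) = \left(204 + 3 i \sqrt{10}\right) \left(-6\right) = -1224 - 18 i \sqrt{10}$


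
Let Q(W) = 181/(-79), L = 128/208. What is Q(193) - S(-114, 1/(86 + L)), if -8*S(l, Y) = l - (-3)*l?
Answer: -4684/79 ≈ -59.291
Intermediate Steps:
L = 8/13 (L = 128*(1/208) = 8/13 ≈ 0.61539)
S(l, Y) = -l/2 (S(l, Y) = -(l - (-3)*l)/8 = -(l + 3*l)/8 = -l/2)
Q(W) = -181/79 (Q(W) = 181*(-1/79) = -181/79)
Q(193) - S(-114, 1/(86 + L)) = -181/79 - (-1)*(-114)/2 = -181/79 - 1*57 = -181/79 - 57 = -4684/79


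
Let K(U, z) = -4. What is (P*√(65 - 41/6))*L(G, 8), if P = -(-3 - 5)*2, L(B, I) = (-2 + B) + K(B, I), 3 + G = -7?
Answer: -128*√2094/3 ≈ -1952.4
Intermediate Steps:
G = -10 (G = -3 - 7 = -10)
L(B, I) = -6 + B (L(B, I) = (-2 + B) - 4 = -6 + B)
P = 16 (P = -(-8)*2 = -1*(-16) = 16)
(P*√(65 - 41/6))*L(G, 8) = (16*√(65 - 41/6))*(-6 - 10) = (16*√(65 - 41*⅙))*(-16) = (16*√(65 - 41/6))*(-16) = (16*√(349/6))*(-16) = (16*(√2094/6))*(-16) = (8*√2094/3)*(-16) = -128*√2094/3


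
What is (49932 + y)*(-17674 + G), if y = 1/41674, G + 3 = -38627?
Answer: -58580544389688/20837 ≈ -2.8114e+9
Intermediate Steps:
G = -38630 (G = -3 - 38627 = -38630)
y = 1/41674 ≈ 2.3996e-5
(49932 + y)*(-17674 + G) = (49932 + 1/41674)*(-17674 - 38630) = (2080866169/41674)*(-56304) = -58580544389688/20837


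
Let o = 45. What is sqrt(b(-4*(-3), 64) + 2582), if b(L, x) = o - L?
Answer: sqrt(2615) ≈ 51.137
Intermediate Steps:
b(L, x) = 45 - L
sqrt(b(-4*(-3), 64) + 2582) = sqrt((45 - (-4)*(-3)) + 2582) = sqrt((45 - 1*12) + 2582) = sqrt((45 - 12) + 2582) = sqrt(33 + 2582) = sqrt(2615)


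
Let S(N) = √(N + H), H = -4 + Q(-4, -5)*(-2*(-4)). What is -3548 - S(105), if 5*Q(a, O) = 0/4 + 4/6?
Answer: -3548 - √22965/15 ≈ -3558.1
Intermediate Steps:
Q(a, O) = 2/15 (Q(a, O) = (0/4 + 4/6)/5 = (0*(¼) + 4*(⅙))/5 = (0 + ⅔)/5 = (⅕)*(⅔) = 2/15)
H = -44/15 (H = -4 + 2*(-2*(-4))/15 = -4 + (2/15)*8 = -4 + 16/15 = -44/15 ≈ -2.9333)
S(N) = √(-44/15 + N) (S(N) = √(N - 44/15) = √(-44/15 + N))
-3548 - S(105) = -3548 - √(-660 + 225*105)/15 = -3548 - √(-660 + 23625)/15 = -3548 - √22965/15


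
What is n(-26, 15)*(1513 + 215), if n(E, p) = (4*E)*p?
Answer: -2695680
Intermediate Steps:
n(E, p) = 4*E*p
n(-26, 15)*(1513 + 215) = (4*(-26)*15)*(1513 + 215) = -1560*1728 = -2695680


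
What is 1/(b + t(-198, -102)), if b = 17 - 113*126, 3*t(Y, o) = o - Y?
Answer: -1/14189 ≈ -7.0477e-5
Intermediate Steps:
t(Y, o) = -Y/3 + o/3 (t(Y, o) = (o - Y)/3 = -Y/3 + o/3)
b = -14221 (b = 17 - 14238 = -14221)
1/(b + t(-198, -102)) = 1/(-14221 + (-⅓*(-198) + (⅓)*(-102))) = 1/(-14221 + (66 - 34)) = 1/(-14221 + 32) = 1/(-14189) = -1/14189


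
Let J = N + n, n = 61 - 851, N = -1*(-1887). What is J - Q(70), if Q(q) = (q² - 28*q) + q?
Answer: -1913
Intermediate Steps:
Q(q) = q² - 27*q
N = 1887
n = -790
J = 1097 (J = 1887 - 790 = 1097)
J - Q(70) = 1097 - 70*(-27 + 70) = 1097 - 70*43 = 1097 - 1*3010 = 1097 - 3010 = -1913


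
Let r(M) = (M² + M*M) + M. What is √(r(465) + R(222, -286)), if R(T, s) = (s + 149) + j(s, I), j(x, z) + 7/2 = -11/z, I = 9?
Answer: √15579838/6 ≈ 657.86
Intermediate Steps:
j(x, z) = -7/2 - 11/z
R(T, s) = 2597/18 + s (R(T, s) = (s + 149) + (-7/2 - 11/9) = (149 + s) + (-7/2 - 11*⅑) = (149 + s) + (-7/2 - 11/9) = (149 + s) - 85/18 = 2597/18 + s)
r(M) = M + 2*M² (r(M) = (M² + M²) + M = 2*M² + M = M + 2*M²)
√(r(465) + R(222, -286)) = √(465*(1 + 2*465) + (2597/18 - 286)) = √(465*(1 + 930) - 2551/18) = √(465*931 - 2551/18) = √(432915 - 2551/18) = √(7789919/18) = √15579838/6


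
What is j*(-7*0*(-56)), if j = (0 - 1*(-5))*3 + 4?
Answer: 0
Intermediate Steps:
j = 19 (j = (0 + 5)*3 + 4 = 5*3 + 4 = 15 + 4 = 19)
j*(-7*0*(-56)) = 19*(-7*0*(-56)) = 19*(0*(-56)) = 19*0 = 0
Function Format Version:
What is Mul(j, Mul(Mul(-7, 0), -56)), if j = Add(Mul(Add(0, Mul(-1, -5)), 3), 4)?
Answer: 0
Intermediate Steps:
j = 19 (j = Add(Mul(Add(0, 5), 3), 4) = Add(Mul(5, 3), 4) = Add(15, 4) = 19)
Mul(j, Mul(Mul(-7, 0), -56)) = Mul(19, Mul(Mul(-7, 0), -56)) = Mul(19, Mul(0, -56)) = Mul(19, 0) = 0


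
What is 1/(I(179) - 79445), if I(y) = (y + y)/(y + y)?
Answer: -1/79444 ≈ -1.2587e-5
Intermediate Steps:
I(y) = 1 (I(y) = (2*y)/((2*y)) = (2*y)*(1/(2*y)) = 1)
1/(I(179) - 79445) = 1/(1 - 79445) = 1/(-79444) = -1/79444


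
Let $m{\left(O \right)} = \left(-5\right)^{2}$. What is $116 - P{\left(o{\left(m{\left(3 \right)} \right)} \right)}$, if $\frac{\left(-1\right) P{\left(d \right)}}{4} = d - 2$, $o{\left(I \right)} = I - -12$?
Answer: $256$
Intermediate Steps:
$m{\left(O \right)} = 25$
$o{\left(I \right)} = 12 + I$ ($o{\left(I \right)} = I + 12 = 12 + I$)
$P{\left(d \right)} = 8 - 4 d$ ($P{\left(d \right)} = - 4 \left(d - 2\right) = - 4 \left(-2 + d\right) = 8 - 4 d$)
$116 - P{\left(o{\left(m{\left(3 \right)} \right)} \right)} = 116 - \left(8 - 4 \left(12 + 25\right)\right) = 116 - \left(8 - 148\right) = 116 - -140 = 116 + 140 = 256$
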